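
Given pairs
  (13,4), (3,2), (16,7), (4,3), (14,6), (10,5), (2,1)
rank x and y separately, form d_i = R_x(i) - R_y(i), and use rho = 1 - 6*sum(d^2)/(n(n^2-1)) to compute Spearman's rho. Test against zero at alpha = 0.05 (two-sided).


Step 1: Rank x and y separately (midranks; no ties here).
rank(x): 13->5, 3->2, 16->7, 4->3, 14->6, 10->4, 2->1
rank(y): 4->4, 2->2, 7->7, 3->3, 6->6, 5->5, 1->1
Step 2: d_i = R_x(i) - R_y(i); compute d_i^2.
  (5-4)^2=1, (2-2)^2=0, (7-7)^2=0, (3-3)^2=0, (6-6)^2=0, (4-5)^2=1, (1-1)^2=0
sum(d^2) = 2.
Step 3: rho = 1 - 6*2 / (7*(7^2 - 1)) = 1 - 12/336 = 0.964286.
Step 4: Under H0, t = rho * sqrt((n-2)/(1-rho^2)) = 8.1408 ~ t(5).
Step 5: Two-sided p-value from the t-distribution with 5 df = 0.000454.
Step 6: alpha = 0.05. reject H0.

rho = 0.9643, p = 0.000454, reject H0 at alpha = 0.05.


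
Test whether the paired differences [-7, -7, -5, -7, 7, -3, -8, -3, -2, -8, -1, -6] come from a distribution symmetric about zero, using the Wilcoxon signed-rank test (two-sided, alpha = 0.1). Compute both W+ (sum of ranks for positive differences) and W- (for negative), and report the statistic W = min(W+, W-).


Step 1: Drop any zero differences (none here) and take |d_i|.
|d| = [7, 7, 5, 7, 7, 3, 8, 3, 2, 8, 1, 6]
Step 2: Midrank |d_i| (ties get averaged ranks).
ranks: |7|->8.5, |7|->8.5, |5|->5, |7|->8.5, |7|->8.5, |3|->3.5, |8|->11.5, |3|->3.5, |2|->2, |8|->11.5, |1|->1, |6|->6
Step 3: Attach original signs; sum ranks with positive sign and with negative sign.
W+ = 8.5 = 8.5
W- = 8.5 + 8.5 + 5 + 8.5 + 3.5 + 11.5 + 3.5 + 2 + 11.5 + 1 + 6 = 69.5
(Check: W+ + W- = 78 should equal n(n+1)/2 = 78.)
Step 4: Test statistic W = min(W+, W-) = 8.5.
Step 5: Ties in |d|, so use the tie-corrected normal approximation.
        E[W] = n(n+1)/4 = 12*13/4 = 39.
        Tie groups: |d|=3 (t=2), |d|=7 (t=4), |d|=8 (t=2); sum(t^3 - t) = 72.
        Var[W] = n(n+1)(2n+1)/24 - sum(t^3-t)/48 = 3900/24 - 72/48 = 161.
        z = (W - E[W]) / sqrt(Var[W]) = (8.5 - 39) / 12.6886 = -2.4037.
        Two-sided p = 2*Phi(z) = 0.016228.
Step 6: alpha = 0.1. reject H0.

W+ = 8.5, W- = 69.5, W = min = 8.5, p = 0.016228, reject H0.


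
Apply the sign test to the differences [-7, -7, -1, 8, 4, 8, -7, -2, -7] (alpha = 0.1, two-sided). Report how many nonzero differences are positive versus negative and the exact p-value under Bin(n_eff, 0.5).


Step 1: Discard zero differences. Original n = 9; n_eff = number of nonzero differences = 9.
Nonzero differences (with sign): -7, -7, -1, +8, +4, +8, -7, -2, -7
Step 2: Count signs: positive = 3, negative = 6.
Step 3: Under H0: P(positive) = 0.5, so the number of positives S ~ Bin(9, 0.5).
Step 4: Two-sided exact p-value = sum of Bin(9,0.5) probabilities at or below the observed probability = 0.507812.
Step 5: alpha = 0.1. fail to reject H0.

n_eff = 9, pos = 3, neg = 6, p = 0.507812, fail to reject H0.


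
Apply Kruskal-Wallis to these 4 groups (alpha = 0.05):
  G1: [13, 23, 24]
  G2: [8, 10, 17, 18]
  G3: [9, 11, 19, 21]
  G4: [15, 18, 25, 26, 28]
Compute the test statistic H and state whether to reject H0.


Step 1: Combine all N = 16 observations and assign midranks.
sorted (value, group, rank): (8,G2,1), (9,G3,2), (10,G2,3), (11,G3,4), (13,G1,5), (15,G4,6), (17,G2,7), (18,G2,8.5), (18,G4,8.5), (19,G3,10), (21,G3,11), (23,G1,12), (24,G1,13), (25,G4,14), (26,G4,15), (28,G4,16)
Step 2: Sum ranks within each group.
R_1 = 30 (n_1 = 3)
R_2 = 19.5 (n_2 = 4)
R_3 = 27 (n_3 = 4)
R_4 = 59.5 (n_4 = 5)
Step 3: H = 12/(N(N+1)) * sum(R_i^2/n_i) - 3(N+1)
     = 12/(16*17) * (30^2/3 + 19.5^2/4 + 27^2/4 + 59.5^2/5) - 3*17
     = 0.044118 * 1285.36 - 51
     = 5.707169.
Step 4: Ties present; correction factor C = 1 - 6/(16^3 - 16) = 0.998529. Corrected H = 5.707169 / 0.998529 = 5.715574.
Step 5: Under H0, H ~ chi^2(3); p-value = 0.126299.
Step 6: alpha = 0.05. fail to reject H0.

H = 5.7156, df = 3, p = 0.126299, fail to reject H0.


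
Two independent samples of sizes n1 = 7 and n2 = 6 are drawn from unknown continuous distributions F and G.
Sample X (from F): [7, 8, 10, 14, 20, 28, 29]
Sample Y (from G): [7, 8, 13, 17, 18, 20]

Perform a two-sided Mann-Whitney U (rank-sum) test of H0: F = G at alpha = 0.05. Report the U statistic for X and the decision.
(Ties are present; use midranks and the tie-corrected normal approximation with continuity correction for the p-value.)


Step 1: Combine and sort all 13 observations; assign midranks.
sorted (value, group): (7,X), (7,Y), (8,X), (8,Y), (10,X), (13,Y), (14,X), (17,Y), (18,Y), (20,X), (20,Y), (28,X), (29,X)
ranks: 7->1.5, 7->1.5, 8->3.5, 8->3.5, 10->5, 13->6, 14->7, 17->8, 18->9, 20->10.5, 20->10.5, 28->12, 29->13
Step 2: Rank sum for X: R1 = 1.5 + 3.5 + 5 + 7 + 10.5 + 12 + 13 = 52.5.
Step 3: U_X = R1 - n1(n1+1)/2 = 52.5 - 7*8/2 = 52.5 - 28 = 24.5.
       U_Y = n1*n2 - U_X = 42 - 24.5 = 17.5.
Step 4: Ties are present, so use the tie-corrected normal approximation (with continuity correction) for the p-value.
Step 5: p-value = 0.666942; compare to alpha = 0.05. fail to reject H0.

U_X = 24.5, p = 0.666942, fail to reject H0 at alpha = 0.05.


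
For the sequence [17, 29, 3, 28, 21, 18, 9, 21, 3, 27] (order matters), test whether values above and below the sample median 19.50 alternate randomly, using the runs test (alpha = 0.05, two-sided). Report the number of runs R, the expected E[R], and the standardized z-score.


Step 1: Compute median = 19.50; label A = above, B = below.
Labels in order: BABAABBABA  (n_A = 5, n_B = 5)
Step 2: Count runs R = 8.
Step 3: Under H0 (random ordering), E[R] = 2*n_A*n_B/(n_A+n_B) + 1 = 2*5*5/10 + 1 = 6.0000.
        Var[R] = 2*n_A*n_B*(2*n_A*n_B - n_A - n_B) / ((n_A+n_B)^2 * (n_A+n_B-1)) = 2000/900 = 2.2222.
        SD[R] = 1.4907.
Step 4: Continuity-corrected z = (R - 0.5 - E[R]) / SD[R] = (8 - 0.5 - 6.0000) / 1.4907 = 1.0062.
Step 5: Two-sided p-value via normal approximation = 2*(1 - Phi(|z|)) = 0.314305.
Step 6: alpha = 0.05. fail to reject H0.

R = 8, z = 1.0062, p = 0.314305, fail to reject H0.


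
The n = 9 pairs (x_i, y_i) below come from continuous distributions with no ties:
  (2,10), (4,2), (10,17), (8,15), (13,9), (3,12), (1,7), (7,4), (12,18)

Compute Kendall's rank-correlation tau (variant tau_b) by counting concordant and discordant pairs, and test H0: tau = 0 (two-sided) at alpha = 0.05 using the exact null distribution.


Step 1: Enumerate the 36 unordered pairs (i,j) with i<j and classify each by sign(x_j-x_i) * sign(y_j-y_i).
  (1,2):dx=+2,dy=-8->D; (1,3):dx=+8,dy=+7->C; (1,4):dx=+6,dy=+5->C; (1,5):dx=+11,dy=-1->D
  (1,6):dx=+1,dy=+2->C; (1,7):dx=-1,dy=-3->C; (1,8):dx=+5,dy=-6->D; (1,9):dx=+10,dy=+8->C
  (2,3):dx=+6,dy=+15->C; (2,4):dx=+4,dy=+13->C; (2,5):dx=+9,dy=+7->C; (2,6):dx=-1,dy=+10->D
  (2,7):dx=-3,dy=+5->D; (2,8):dx=+3,dy=+2->C; (2,9):dx=+8,dy=+16->C; (3,4):dx=-2,dy=-2->C
  (3,5):dx=+3,dy=-8->D; (3,6):dx=-7,dy=-5->C; (3,7):dx=-9,dy=-10->C; (3,8):dx=-3,dy=-13->C
  (3,9):dx=+2,dy=+1->C; (4,5):dx=+5,dy=-6->D; (4,6):dx=-5,dy=-3->C; (4,7):dx=-7,dy=-8->C
  (4,8):dx=-1,dy=-11->C; (4,9):dx=+4,dy=+3->C; (5,6):dx=-10,dy=+3->D; (5,7):dx=-12,dy=-2->C
  (5,8):dx=-6,dy=-5->C; (5,9):dx=-1,dy=+9->D; (6,7):dx=-2,dy=-5->C; (6,8):dx=+4,dy=-8->D
  (6,9):dx=+9,dy=+6->C; (7,8):dx=+6,dy=-3->D; (7,9):dx=+11,dy=+11->C; (8,9):dx=+5,dy=+14->C
Step 2: C = 25, D = 11, total pairs = 36.
Step 3: tau = (C - D)/(n(n-1)/2) = (25 - 11)/36 = 0.388889.
Step 4: Exact two-sided p-value (enumerate n! = 362880 permutations of y under H0): p = 0.180181.
Step 5: alpha = 0.05. fail to reject H0.

tau_b = 0.3889 (C=25, D=11), p = 0.180181, fail to reject H0.


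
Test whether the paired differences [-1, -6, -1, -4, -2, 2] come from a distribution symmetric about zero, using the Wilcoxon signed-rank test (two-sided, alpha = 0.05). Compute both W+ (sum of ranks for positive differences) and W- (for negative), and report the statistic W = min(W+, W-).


Step 1: Drop any zero differences (none here) and take |d_i|.
|d| = [1, 6, 1, 4, 2, 2]
Step 2: Midrank |d_i| (ties get averaged ranks).
ranks: |1|->1.5, |6|->6, |1|->1.5, |4|->5, |2|->3.5, |2|->3.5
Step 3: Attach original signs; sum ranks with positive sign and with negative sign.
W+ = 3.5 = 3.5
W- = 1.5 + 6 + 1.5 + 5 + 3.5 = 17.5
(Check: W+ + W- = 21 should equal n(n+1)/2 = 21.)
Step 4: Test statistic W = min(W+, W-) = 3.5.
Step 5: Ties in |d|, so use the tie-corrected normal approximation.
        E[W] = n(n+1)/4 = 6*7/4 = 10.5.
        Tie groups: |d|=1 (t=2), |d|=2 (t=2); sum(t^3 - t) = 12.
        Var[W] = n(n+1)(2n+1)/24 - sum(t^3-t)/48 = 546/24 - 12/48 = 22.5.
        z = (W - E[W]) / sqrt(Var[W]) = (3.5 - 10.5) / 4.7434 = -1.4757.
        Two-sided p = 2*Phi(z) = 0.140017.
Step 6: alpha = 0.05. fail to reject H0.

W+ = 3.5, W- = 17.5, W = min = 3.5, p = 0.140017, fail to reject H0.


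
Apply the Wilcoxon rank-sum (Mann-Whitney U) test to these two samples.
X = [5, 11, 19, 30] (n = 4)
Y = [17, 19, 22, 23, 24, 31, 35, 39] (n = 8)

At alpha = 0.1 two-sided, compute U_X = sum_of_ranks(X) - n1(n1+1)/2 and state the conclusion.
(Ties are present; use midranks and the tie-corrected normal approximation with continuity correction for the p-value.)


Step 1: Combine and sort all 12 observations; assign midranks.
sorted (value, group): (5,X), (11,X), (17,Y), (19,X), (19,Y), (22,Y), (23,Y), (24,Y), (30,X), (31,Y), (35,Y), (39,Y)
ranks: 5->1, 11->2, 17->3, 19->4.5, 19->4.5, 22->6, 23->7, 24->8, 30->9, 31->10, 35->11, 39->12
Step 2: Rank sum for X: R1 = 1 + 2 + 4.5 + 9 = 16.5.
Step 3: U_X = R1 - n1(n1+1)/2 = 16.5 - 4*5/2 = 16.5 - 10 = 6.5.
       U_Y = n1*n2 - U_X = 32 - 6.5 = 25.5.
Step 4: Ties are present, so use the tie-corrected normal approximation (with continuity correction) for the p-value.
Step 5: p-value = 0.125707; compare to alpha = 0.1. fail to reject H0.

U_X = 6.5, p = 0.125707, fail to reject H0 at alpha = 0.1.


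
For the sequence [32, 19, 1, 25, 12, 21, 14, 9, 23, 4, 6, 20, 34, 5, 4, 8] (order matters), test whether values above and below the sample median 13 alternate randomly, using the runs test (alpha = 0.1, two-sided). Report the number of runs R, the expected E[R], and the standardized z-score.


Step 1: Compute median = 13; label A = above, B = below.
Labels in order: AABABAABABBAABBB  (n_A = 8, n_B = 8)
Step 2: Count runs R = 10.
Step 3: Under H0 (random ordering), E[R] = 2*n_A*n_B/(n_A+n_B) + 1 = 2*8*8/16 + 1 = 9.0000.
        Var[R] = 2*n_A*n_B*(2*n_A*n_B - n_A - n_B) / ((n_A+n_B)^2 * (n_A+n_B-1)) = 14336/3840 = 3.7333.
        SD[R] = 1.9322.
Step 4: Continuity-corrected z = (R - 0.5 - E[R]) / SD[R] = (10 - 0.5 - 9.0000) / 1.9322 = 0.2588.
Step 5: Two-sided p-value via normal approximation = 2*(1 - Phi(|z|)) = 0.795809.
Step 6: alpha = 0.1. fail to reject H0.

R = 10, z = 0.2588, p = 0.795809, fail to reject H0.


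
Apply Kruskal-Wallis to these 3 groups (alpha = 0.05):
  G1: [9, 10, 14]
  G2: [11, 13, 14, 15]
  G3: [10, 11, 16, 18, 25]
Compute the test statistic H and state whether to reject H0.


Step 1: Combine all N = 12 observations and assign midranks.
sorted (value, group, rank): (9,G1,1), (10,G1,2.5), (10,G3,2.5), (11,G2,4.5), (11,G3,4.5), (13,G2,6), (14,G1,7.5), (14,G2,7.5), (15,G2,9), (16,G3,10), (18,G3,11), (25,G3,12)
Step 2: Sum ranks within each group.
R_1 = 11 (n_1 = 3)
R_2 = 27 (n_2 = 4)
R_3 = 40 (n_3 = 5)
Step 3: H = 12/(N(N+1)) * sum(R_i^2/n_i) - 3(N+1)
     = 12/(12*13) * (11^2/3 + 27^2/4 + 40^2/5) - 3*13
     = 0.076923 * 542.583 - 39
     = 2.737179.
Step 4: Ties present; correction factor C = 1 - 18/(12^3 - 12) = 0.989510. Corrected H = 2.737179 / 0.989510 = 2.766196.
Step 5: Under H0, H ~ chi^2(2); p-value = 0.250800.
Step 6: alpha = 0.05. fail to reject H0.

H = 2.7662, df = 2, p = 0.250800, fail to reject H0.


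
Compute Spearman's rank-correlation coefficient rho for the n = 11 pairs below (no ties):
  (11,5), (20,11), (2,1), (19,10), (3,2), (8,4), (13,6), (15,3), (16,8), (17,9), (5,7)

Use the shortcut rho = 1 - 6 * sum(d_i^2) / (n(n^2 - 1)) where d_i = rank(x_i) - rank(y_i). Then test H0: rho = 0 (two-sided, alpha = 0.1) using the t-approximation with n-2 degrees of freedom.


Step 1: Rank x and y separately (midranks; no ties here).
rank(x): 11->5, 20->11, 2->1, 19->10, 3->2, 8->4, 13->6, 15->7, 16->8, 17->9, 5->3
rank(y): 5->5, 11->11, 1->1, 10->10, 2->2, 4->4, 6->6, 3->3, 8->8, 9->9, 7->7
Step 2: d_i = R_x(i) - R_y(i); compute d_i^2.
  (5-5)^2=0, (11-11)^2=0, (1-1)^2=0, (10-10)^2=0, (2-2)^2=0, (4-4)^2=0, (6-6)^2=0, (7-3)^2=16, (8-8)^2=0, (9-9)^2=0, (3-7)^2=16
sum(d^2) = 32.
Step 3: rho = 1 - 6*32 / (11*(11^2 - 1)) = 1 - 192/1320 = 0.854545.
Step 4: Under H0, t = rho * sqrt((n-2)/(1-rho^2)) = 4.9360 ~ t(9).
Step 5: Two-sided p-value from the t-distribution with 9 df = 0.000807.
Step 6: alpha = 0.1. reject H0.

rho = 0.8545, p = 0.000807, reject H0 at alpha = 0.1.


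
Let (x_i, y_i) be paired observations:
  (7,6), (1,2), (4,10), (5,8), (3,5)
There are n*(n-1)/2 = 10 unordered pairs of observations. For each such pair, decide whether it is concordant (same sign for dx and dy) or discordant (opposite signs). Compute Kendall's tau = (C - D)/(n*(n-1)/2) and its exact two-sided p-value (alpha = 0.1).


Step 1: Enumerate the 10 unordered pairs (i,j) with i<j and classify each by sign(x_j-x_i) * sign(y_j-y_i).
  (1,2):dx=-6,dy=-4->C; (1,3):dx=-3,dy=+4->D; (1,4):dx=-2,dy=+2->D; (1,5):dx=-4,dy=-1->C
  (2,3):dx=+3,dy=+8->C; (2,4):dx=+4,dy=+6->C; (2,5):dx=+2,dy=+3->C; (3,4):dx=+1,dy=-2->D
  (3,5):dx=-1,dy=-5->C; (4,5):dx=-2,dy=-3->C
Step 2: C = 7, D = 3, total pairs = 10.
Step 3: tau = (C - D)/(n(n-1)/2) = (7 - 3)/10 = 0.400000.
Step 4: Exact two-sided p-value (enumerate n! = 120 permutations of y under H0): p = 0.483333.
Step 5: alpha = 0.1. fail to reject H0.

tau_b = 0.4000 (C=7, D=3), p = 0.483333, fail to reject H0.


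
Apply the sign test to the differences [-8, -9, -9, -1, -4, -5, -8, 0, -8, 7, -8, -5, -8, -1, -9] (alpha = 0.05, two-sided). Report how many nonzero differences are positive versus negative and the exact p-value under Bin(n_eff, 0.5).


Step 1: Discard zero differences. Original n = 15; n_eff = number of nonzero differences = 14.
Nonzero differences (with sign): -8, -9, -9, -1, -4, -5, -8, -8, +7, -8, -5, -8, -1, -9
Step 2: Count signs: positive = 1, negative = 13.
Step 3: Under H0: P(positive) = 0.5, so the number of positives S ~ Bin(14, 0.5).
Step 4: Two-sided exact p-value = sum of Bin(14,0.5) probabilities at or below the observed probability = 0.001831.
Step 5: alpha = 0.05. reject H0.

n_eff = 14, pos = 1, neg = 13, p = 0.001831, reject H0.


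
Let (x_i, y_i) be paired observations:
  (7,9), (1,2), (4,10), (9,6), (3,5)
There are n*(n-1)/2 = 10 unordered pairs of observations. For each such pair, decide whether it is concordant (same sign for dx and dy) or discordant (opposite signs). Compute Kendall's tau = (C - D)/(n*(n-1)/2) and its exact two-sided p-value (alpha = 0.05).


Step 1: Enumerate the 10 unordered pairs (i,j) with i<j and classify each by sign(x_j-x_i) * sign(y_j-y_i).
  (1,2):dx=-6,dy=-7->C; (1,3):dx=-3,dy=+1->D; (1,4):dx=+2,dy=-3->D; (1,5):dx=-4,dy=-4->C
  (2,3):dx=+3,dy=+8->C; (2,4):dx=+8,dy=+4->C; (2,5):dx=+2,dy=+3->C; (3,4):dx=+5,dy=-4->D
  (3,5):dx=-1,dy=-5->C; (4,5):dx=-6,dy=-1->C
Step 2: C = 7, D = 3, total pairs = 10.
Step 3: tau = (C - D)/(n(n-1)/2) = (7 - 3)/10 = 0.400000.
Step 4: Exact two-sided p-value (enumerate n! = 120 permutations of y under H0): p = 0.483333.
Step 5: alpha = 0.05. fail to reject H0.

tau_b = 0.4000 (C=7, D=3), p = 0.483333, fail to reject H0.


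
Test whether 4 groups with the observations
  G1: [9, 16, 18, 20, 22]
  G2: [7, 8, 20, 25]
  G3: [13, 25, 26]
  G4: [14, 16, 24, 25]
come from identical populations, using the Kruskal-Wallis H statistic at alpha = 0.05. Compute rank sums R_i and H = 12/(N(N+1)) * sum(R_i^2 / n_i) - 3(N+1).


Step 1: Combine all N = 16 observations and assign midranks.
sorted (value, group, rank): (7,G2,1), (8,G2,2), (9,G1,3), (13,G3,4), (14,G4,5), (16,G1,6.5), (16,G4,6.5), (18,G1,8), (20,G1,9.5), (20,G2,9.5), (22,G1,11), (24,G4,12), (25,G2,14), (25,G3,14), (25,G4,14), (26,G3,16)
Step 2: Sum ranks within each group.
R_1 = 38 (n_1 = 5)
R_2 = 26.5 (n_2 = 4)
R_3 = 34 (n_3 = 3)
R_4 = 37.5 (n_4 = 4)
Step 3: H = 12/(N(N+1)) * sum(R_i^2/n_i) - 3(N+1)
     = 12/(16*17) * (38^2/5 + 26.5^2/4 + 34^2/3 + 37.5^2/4) - 3*17
     = 0.044118 * 1201.26 - 51
     = 1.996691.
Step 4: Ties present; correction factor C = 1 - 36/(16^3 - 16) = 0.991176. Corrected H = 1.996691 / 0.991176 = 2.014466.
Step 5: Under H0, H ~ chi^2(3); p-value = 0.569410.
Step 6: alpha = 0.05. fail to reject H0.

H = 2.0145, df = 3, p = 0.569410, fail to reject H0.


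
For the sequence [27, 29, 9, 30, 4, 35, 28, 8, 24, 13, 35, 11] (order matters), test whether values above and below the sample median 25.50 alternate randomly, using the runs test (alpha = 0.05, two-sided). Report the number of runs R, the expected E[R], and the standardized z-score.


Step 1: Compute median = 25.50; label A = above, B = below.
Labels in order: AABABAABBBAB  (n_A = 6, n_B = 6)
Step 2: Count runs R = 8.
Step 3: Under H0 (random ordering), E[R] = 2*n_A*n_B/(n_A+n_B) + 1 = 2*6*6/12 + 1 = 7.0000.
        Var[R] = 2*n_A*n_B*(2*n_A*n_B - n_A - n_B) / ((n_A+n_B)^2 * (n_A+n_B-1)) = 4320/1584 = 2.7273.
        SD[R] = 1.6514.
Step 4: Continuity-corrected z = (R - 0.5 - E[R]) / SD[R] = (8 - 0.5 - 7.0000) / 1.6514 = 0.3028.
Step 5: Two-sided p-value via normal approximation = 2*(1 - Phi(|z|)) = 0.762069.
Step 6: alpha = 0.05. fail to reject H0.

R = 8, z = 0.3028, p = 0.762069, fail to reject H0.


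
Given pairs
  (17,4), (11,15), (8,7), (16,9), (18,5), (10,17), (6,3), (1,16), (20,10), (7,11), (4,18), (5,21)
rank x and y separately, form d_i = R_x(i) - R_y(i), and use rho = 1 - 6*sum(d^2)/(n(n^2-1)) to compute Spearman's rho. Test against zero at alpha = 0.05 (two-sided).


Step 1: Rank x and y separately (midranks; no ties here).
rank(x): 17->10, 11->8, 8->6, 16->9, 18->11, 10->7, 6->4, 1->1, 20->12, 7->5, 4->2, 5->3
rank(y): 4->2, 15->8, 7->4, 9->5, 5->3, 17->10, 3->1, 16->9, 10->6, 11->7, 18->11, 21->12
Step 2: d_i = R_x(i) - R_y(i); compute d_i^2.
  (10-2)^2=64, (8-8)^2=0, (6-4)^2=4, (9-5)^2=16, (11-3)^2=64, (7-10)^2=9, (4-1)^2=9, (1-9)^2=64, (12-6)^2=36, (5-7)^2=4, (2-11)^2=81, (3-12)^2=81
sum(d^2) = 432.
Step 3: rho = 1 - 6*432 / (12*(12^2 - 1)) = 1 - 2592/1716 = -0.510490.
Step 4: Under H0, t = rho * sqrt((n-2)/(1-rho^2)) = -1.8774 ~ t(10).
Step 5: Two-sided p-value from the t-distribution with 10 df = 0.089914.
Step 6: alpha = 0.05. fail to reject H0.

rho = -0.5105, p = 0.089914, fail to reject H0 at alpha = 0.05.


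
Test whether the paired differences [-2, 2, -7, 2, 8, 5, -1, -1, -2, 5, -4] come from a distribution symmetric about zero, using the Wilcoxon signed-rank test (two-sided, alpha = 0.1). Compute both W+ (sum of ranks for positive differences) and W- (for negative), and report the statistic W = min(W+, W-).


Step 1: Drop any zero differences (none here) and take |d_i|.
|d| = [2, 2, 7, 2, 8, 5, 1, 1, 2, 5, 4]
Step 2: Midrank |d_i| (ties get averaged ranks).
ranks: |2|->4.5, |2|->4.5, |7|->10, |2|->4.5, |8|->11, |5|->8.5, |1|->1.5, |1|->1.5, |2|->4.5, |5|->8.5, |4|->7
Step 3: Attach original signs; sum ranks with positive sign and with negative sign.
W+ = 4.5 + 4.5 + 11 + 8.5 + 8.5 = 37
W- = 4.5 + 10 + 1.5 + 1.5 + 4.5 + 7 = 29
(Check: W+ + W- = 66 should equal n(n+1)/2 = 66.)
Step 4: Test statistic W = min(W+, W-) = 29.
Step 5: Ties in |d|, so use the tie-corrected normal approximation.
        E[W] = n(n+1)/4 = 11*12/4 = 33.
        Tie groups: |d|=1 (t=2), |d|=2 (t=4), |d|=5 (t=2); sum(t^3 - t) = 72.
        Var[W] = n(n+1)(2n+1)/24 - sum(t^3-t)/48 = 3036/24 - 72/48 = 125.
        z = (W - E[W]) / sqrt(Var[W]) = (29 - 33) / 11.1803 = -0.3578.
        Two-sided p = 2*Phi(z) = 0.720515.
Step 6: alpha = 0.1. fail to reject H0.

W+ = 37, W- = 29, W = min = 29, p = 0.720515, fail to reject H0.


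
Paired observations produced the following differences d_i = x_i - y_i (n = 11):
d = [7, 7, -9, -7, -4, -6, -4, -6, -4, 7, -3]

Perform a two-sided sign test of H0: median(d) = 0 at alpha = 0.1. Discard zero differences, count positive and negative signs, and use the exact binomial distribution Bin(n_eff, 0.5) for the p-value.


Step 1: Discard zero differences. Original n = 11; n_eff = number of nonzero differences = 11.
Nonzero differences (with sign): +7, +7, -9, -7, -4, -6, -4, -6, -4, +7, -3
Step 2: Count signs: positive = 3, negative = 8.
Step 3: Under H0: P(positive) = 0.5, so the number of positives S ~ Bin(11, 0.5).
Step 4: Two-sided exact p-value = sum of Bin(11,0.5) probabilities at or below the observed probability = 0.226562.
Step 5: alpha = 0.1. fail to reject H0.

n_eff = 11, pos = 3, neg = 8, p = 0.226562, fail to reject H0.


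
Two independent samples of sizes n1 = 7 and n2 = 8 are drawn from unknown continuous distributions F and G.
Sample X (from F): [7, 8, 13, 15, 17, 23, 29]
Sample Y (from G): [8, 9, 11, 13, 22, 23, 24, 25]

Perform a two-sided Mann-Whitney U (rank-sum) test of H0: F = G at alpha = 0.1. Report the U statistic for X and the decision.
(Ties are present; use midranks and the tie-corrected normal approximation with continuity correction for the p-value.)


Step 1: Combine and sort all 15 observations; assign midranks.
sorted (value, group): (7,X), (8,X), (8,Y), (9,Y), (11,Y), (13,X), (13,Y), (15,X), (17,X), (22,Y), (23,X), (23,Y), (24,Y), (25,Y), (29,X)
ranks: 7->1, 8->2.5, 8->2.5, 9->4, 11->5, 13->6.5, 13->6.5, 15->8, 17->9, 22->10, 23->11.5, 23->11.5, 24->13, 25->14, 29->15
Step 2: Rank sum for X: R1 = 1 + 2.5 + 6.5 + 8 + 9 + 11.5 + 15 = 53.5.
Step 3: U_X = R1 - n1(n1+1)/2 = 53.5 - 7*8/2 = 53.5 - 28 = 25.5.
       U_Y = n1*n2 - U_X = 56 - 25.5 = 30.5.
Step 4: Ties are present, so use the tie-corrected normal approximation (with continuity correction) for the p-value.
Step 5: p-value = 0.816478; compare to alpha = 0.1. fail to reject H0.

U_X = 25.5, p = 0.816478, fail to reject H0 at alpha = 0.1.


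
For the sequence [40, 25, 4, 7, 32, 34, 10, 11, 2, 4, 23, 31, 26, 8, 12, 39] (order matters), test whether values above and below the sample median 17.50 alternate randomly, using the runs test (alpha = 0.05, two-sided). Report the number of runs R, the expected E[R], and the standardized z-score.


Step 1: Compute median = 17.50; label A = above, B = below.
Labels in order: AABBAABBBBAAABBA  (n_A = 8, n_B = 8)
Step 2: Count runs R = 7.
Step 3: Under H0 (random ordering), E[R] = 2*n_A*n_B/(n_A+n_B) + 1 = 2*8*8/16 + 1 = 9.0000.
        Var[R] = 2*n_A*n_B*(2*n_A*n_B - n_A - n_B) / ((n_A+n_B)^2 * (n_A+n_B-1)) = 14336/3840 = 3.7333.
        SD[R] = 1.9322.
Step 4: Continuity-corrected z = (R + 0.5 - E[R]) / SD[R] = (7 + 0.5 - 9.0000) / 1.9322 = -0.7763.
Step 5: Two-sided p-value via normal approximation = 2*(1 - Phi(|z|)) = 0.437558.
Step 6: alpha = 0.05. fail to reject H0.

R = 7, z = -0.7763, p = 0.437558, fail to reject H0.


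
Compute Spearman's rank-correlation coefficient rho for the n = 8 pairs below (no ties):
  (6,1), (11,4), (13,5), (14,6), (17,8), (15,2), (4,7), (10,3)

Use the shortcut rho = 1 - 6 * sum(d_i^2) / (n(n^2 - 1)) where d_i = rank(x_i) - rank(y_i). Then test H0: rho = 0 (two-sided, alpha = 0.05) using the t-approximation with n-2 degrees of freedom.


Step 1: Rank x and y separately (midranks; no ties here).
rank(x): 6->2, 11->4, 13->5, 14->6, 17->8, 15->7, 4->1, 10->3
rank(y): 1->1, 4->4, 5->5, 6->6, 8->8, 2->2, 7->7, 3->3
Step 2: d_i = R_x(i) - R_y(i); compute d_i^2.
  (2-1)^2=1, (4-4)^2=0, (5-5)^2=0, (6-6)^2=0, (8-8)^2=0, (7-2)^2=25, (1-7)^2=36, (3-3)^2=0
sum(d^2) = 62.
Step 3: rho = 1 - 6*62 / (8*(8^2 - 1)) = 1 - 372/504 = 0.261905.
Step 4: Under H0, t = rho * sqrt((n-2)/(1-rho^2)) = 0.6647 ~ t(6).
Step 5: Two-sided p-value from the t-distribution with 6 df = 0.530923.
Step 6: alpha = 0.05. fail to reject H0.

rho = 0.2619, p = 0.530923, fail to reject H0 at alpha = 0.05.


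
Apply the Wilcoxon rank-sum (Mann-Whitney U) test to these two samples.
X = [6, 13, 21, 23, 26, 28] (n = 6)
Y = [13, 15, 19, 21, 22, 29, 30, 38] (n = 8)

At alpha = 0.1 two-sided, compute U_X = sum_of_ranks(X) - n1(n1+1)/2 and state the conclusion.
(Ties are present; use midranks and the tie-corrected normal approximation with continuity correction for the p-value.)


Step 1: Combine and sort all 14 observations; assign midranks.
sorted (value, group): (6,X), (13,X), (13,Y), (15,Y), (19,Y), (21,X), (21,Y), (22,Y), (23,X), (26,X), (28,X), (29,Y), (30,Y), (38,Y)
ranks: 6->1, 13->2.5, 13->2.5, 15->4, 19->5, 21->6.5, 21->6.5, 22->8, 23->9, 26->10, 28->11, 29->12, 30->13, 38->14
Step 2: Rank sum for X: R1 = 1 + 2.5 + 6.5 + 9 + 10 + 11 = 40.
Step 3: U_X = R1 - n1(n1+1)/2 = 40 - 6*7/2 = 40 - 21 = 19.
       U_Y = n1*n2 - U_X = 48 - 19 = 29.
Step 4: Ties are present, so use the tie-corrected normal approximation (with continuity correction) for the p-value.
Step 5: p-value = 0.560413; compare to alpha = 0.1. fail to reject H0.

U_X = 19, p = 0.560413, fail to reject H0 at alpha = 0.1.


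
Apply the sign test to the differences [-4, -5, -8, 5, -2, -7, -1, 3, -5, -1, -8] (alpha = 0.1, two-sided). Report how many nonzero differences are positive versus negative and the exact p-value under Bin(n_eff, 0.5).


Step 1: Discard zero differences. Original n = 11; n_eff = number of nonzero differences = 11.
Nonzero differences (with sign): -4, -5, -8, +5, -2, -7, -1, +3, -5, -1, -8
Step 2: Count signs: positive = 2, negative = 9.
Step 3: Under H0: P(positive) = 0.5, so the number of positives S ~ Bin(11, 0.5).
Step 4: Two-sided exact p-value = sum of Bin(11,0.5) probabilities at or below the observed probability = 0.065430.
Step 5: alpha = 0.1. reject H0.

n_eff = 11, pos = 2, neg = 9, p = 0.065430, reject H0.


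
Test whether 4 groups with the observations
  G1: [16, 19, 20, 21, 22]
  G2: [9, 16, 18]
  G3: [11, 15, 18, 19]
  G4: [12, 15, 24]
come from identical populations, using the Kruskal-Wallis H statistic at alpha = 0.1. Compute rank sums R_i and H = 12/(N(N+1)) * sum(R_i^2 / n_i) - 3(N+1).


Step 1: Combine all N = 15 observations and assign midranks.
sorted (value, group, rank): (9,G2,1), (11,G3,2), (12,G4,3), (15,G3,4.5), (15,G4,4.5), (16,G1,6.5), (16,G2,6.5), (18,G2,8.5), (18,G3,8.5), (19,G1,10.5), (19,G3,10.5), (20,G1,12), (21,G1,13), (22,G1,14), (24,G4,15)
Step 2: Sum ranks within each group.
R_1 = 56 (n_1 = 5)
R_2 = 16 (n_2 = 3)
R_3 = 25.5 (n_3 = 4)
R_4 = 22.5 (n_4 = 3)
Step 3: H = 12/(N(N+1)) * sum(R_i^2/n_i) - 3(N+1)
     = 12/(15*16) * (56^2/5 + 16^2/3 + 25.5^2/4 + 22.5^2/3) - 3*16
     = 0.050000 * 1043.85 - 48
     = 4.192292.
Step 4: Ties present; correction factor C = 1 - 24/(15^3 - 15) = 0.992857. Corrected H = 4.192292 / 0.992857 = 4.222452.
Step 5: Under H0, H ~ chi^2(3); p-value = 0.238424.
Step 6: alpha = 0.1. fail to reject H0.

H = 4.2225, df = 3, p = 0.238424, fail to reject H0.


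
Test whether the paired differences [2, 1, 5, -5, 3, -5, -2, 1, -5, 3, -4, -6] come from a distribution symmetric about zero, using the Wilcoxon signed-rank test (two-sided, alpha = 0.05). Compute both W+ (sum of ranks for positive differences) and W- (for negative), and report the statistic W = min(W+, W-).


Step 1: Drop any zero differences (none here) and take |d_i|.
|d| = [2, 1, 5, 5, 3, 5, 2, 1, 5, 3, 4, 6]
Step 2: Midrank |d_i| (ties get averaged ranks).
ranks: |2|->3.5, |1|->1.5, |5|->9.5, |5|->9.5, |3|->5.5, |5|->9.5, |2|->3.5, |1|->1.5, |5|->9.5, |3|->5.5, |4|->7, |6|->12
Step 3: Attach original signs; sum ranks with positive sign and with negative sign.
W+ = 3.5 + 1.5 + 9.5 + 5.5 + 1.5 + 5.5 = 27
W- = 9.5 + 9.5 + 3.5 + 9.5 + 7 + 12 = 51
(Check: W+ + W- = 78 should equal n(n+1)/2 = 78.)
Step 4: Test statistic W = min(W+, W-) = 27.
Step 5: Ties in |d|, so use the tie-corrected normal approximation.
        E[W] = n(n+1)/4 = 12*13/4 = 39.
        Tie groups: |d|=1 (t=2), |d|=2 (t=2), |d|=3 (t=2), |d|=5 (t=4); sum(t^3 - t) = 78.
        Var[W] = n(n+1)(2n+1)/24 - sum(t^3-t)/48 = 3900/24 - 78/48 = 160.875.
        z = (W - E[W]) / sqrt(Var[W]) = (27 - 39) / 12.6837 = -0.9461.
        Two-sided p = 2*Phi(z) = 0.344098.
Step 6: alpha = 0.05. fail to reject H0.

W+ = 27, W- = 51, W = min = 27, p = 0.344098, fail to reject H0.


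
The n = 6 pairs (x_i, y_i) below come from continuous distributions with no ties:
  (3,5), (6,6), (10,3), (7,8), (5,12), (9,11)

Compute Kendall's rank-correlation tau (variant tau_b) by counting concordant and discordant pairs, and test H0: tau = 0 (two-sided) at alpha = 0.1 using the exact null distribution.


Step 1: Enumerate the 15 unordered pairs (i,j) with i<j and classify each by sign(x_j-x_i) * sign(y_j-y_i).
  (1,2):dx=+3,dy=+1->C; (1,3):dx=+7,dy=-2->D; (1,4):dx=+4,dy=+3->C; (1,5):dx=+2,dy=+7->C
  (1,6):dx=+6,dy=+6->C; (2,3):dx=+4,dy=-3->D; (2,4):dx=+1,dy=+2->C; (2,5):dx=-1,dy=+6->D
  (2,6):dx=+3,dy=+5->C; (3,4):dx=-3,dy=+5->D; (3,5):dx=-5,dy=+9->D; (3,6):dx=-1,dy=+8->D
  (4,5):dx=-2,dy=+4->D; (4,6):dx=+2,dy=+3->C; (5,6):dx=+4,dy=-1->D
Step 2: C = 7, D = 8, total pairs = 15.
Step 3: tau = (C - D)/(n(n-1)/2) = (7 - 8)/15 = -0.066667.
Step 4: Exact two-sided p-value (enumerate n! = 720 permutations of y under H0): p = 1.000000.
Step 5: alpha = 0.1. fail to reject H0.

tau_b = -0.0667 (C=7, D=8), p = 1.000000, fail to reject H0.


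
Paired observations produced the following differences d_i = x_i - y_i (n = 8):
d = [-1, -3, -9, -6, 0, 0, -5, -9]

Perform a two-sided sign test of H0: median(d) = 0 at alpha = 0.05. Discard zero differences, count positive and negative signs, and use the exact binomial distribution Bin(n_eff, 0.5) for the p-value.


Step 1: Discard zero differences. Original n = 8; n_eff = number of nonzero differences = 6.
Nonzero differences (with sign): -1, -3, -9, -6, -5, -9
Step 2: Count signs: positive = 0, negative = 6.
Step 3: Under H0: P(positive) = 0.5, so the number of positives S ~ Bin(6, 0.5).
Step 4: Two-sided exact p-value = sum of Bin(6,0.5) probabilities at or below the observed probability = 0.031250.
Step 5: alpha = 0.05. reject H0.

n_eff = 6, pos = 0, neg = 6, p = 0.031250, reject H0.


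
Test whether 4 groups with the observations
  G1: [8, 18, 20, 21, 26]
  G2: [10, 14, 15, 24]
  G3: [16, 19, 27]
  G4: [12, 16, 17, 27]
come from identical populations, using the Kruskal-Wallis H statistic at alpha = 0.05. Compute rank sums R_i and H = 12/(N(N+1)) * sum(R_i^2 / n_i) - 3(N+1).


Step 1: Combine all N = 16 observations and assign midranks.
sorted (value, group, rank): (8,G1,1), (10,G2,2), (12,G4,3), (14,G2,4), (15,G2,5), (16,G3,6.5), (16,G4,6.5), (17,G4,8), (18,G1,9), (19,G3,10), (20,G1,11), (21,G1,12), (24,G2,13), (26,G1,14), (27,G3,15.5), (27,G4,15.5)
Step 2: Sum ranks within each group.
R_1 = 47 (n_1 = 5)
R_2 = 24 (n_2 = 4)
R_3 = 32 (n_3 = 3)
R_4 = 33 (n_4 = 4)
Step 3: H = 12/(N(N+1)) * sum(R_i^2/n_i) - 3(N+1)
     = 12/(16*17) * (47^2/5 + 24^2/4 + 32^2/3 + 33^2/4) - 3*17
     = 0.044118 * 1199.38 - 51
     = 1.913971.
Step 4: Ties present; correction factor C = 1 - 12/(16^3 - 16) = 0.997059. Corrected H = 1.913971 / 0.997059 = 1.919617.
Step 5: Under H0, H ~ chi^2(3); p-value = 0.589257.
Step 6: alpha = 0.05. fail to reject H0.

H = 1.9196, df = 3, p = 0.589257, fail to reject H0.


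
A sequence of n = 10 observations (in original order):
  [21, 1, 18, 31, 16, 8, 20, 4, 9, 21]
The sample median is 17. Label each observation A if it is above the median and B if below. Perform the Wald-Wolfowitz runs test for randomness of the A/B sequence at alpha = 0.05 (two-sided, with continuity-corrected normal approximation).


Step 1: Compute median = 17; label A = above, B = below.
Labels in order: ABAABBABBA  (n_A = 5, n_B = 5)
Step 2: Count runs R = 7.
Step 3: Under H0 (random ordering), E[R] = 2*n_A*n_B/(n_A+n_B) + 1 = 2*5*5/10 + 1 = 6.0000.
        Var[R] = 2*n_A*n_B*(2*n_A*n_B - n_A - n_B) / ((n_A+n_B)^2 * (n_A+n_B-1)) = 2000/900 = 2.2222.
        SD[R] = 1.4907.
Step 4: Continuity-corrected z = (R - 0.5 - E[R]) / SD[R] = (7 - 0.5 - 6.0000) / 1.4907 = 0.3354.
Step 5: Two-sided p-value via normal approximation = 2*(1 - Phi(|z|)) = 0.737316.
Step 6: alpha = 0.05. fail to reject H0.

R = 7, z = 0.3354, p = 0.737316, fail to reject H0.


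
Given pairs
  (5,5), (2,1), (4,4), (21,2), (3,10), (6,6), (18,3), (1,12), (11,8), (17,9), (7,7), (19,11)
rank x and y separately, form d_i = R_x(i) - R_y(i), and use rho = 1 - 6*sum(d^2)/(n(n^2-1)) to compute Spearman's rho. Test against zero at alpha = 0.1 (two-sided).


Step 1: Rank x and y separately (midranks; no ties here).
rank(x): 5->5, 2->2, 4->4, 21->12, 3->3, 6->6, 18->10, 1->1, 11->8, 17->9, 7->7, 19->11
rank(y): 5->5, 1->1, 4->4, 2->2, 10->10, 6->6, 3->3, 12->12, 8->8, 9->9, 7->7, 11->11
Step 2: d_i = R_x(i) - R_y(i); compute d_i^2.
  (5-5)^2=0, (2-1)^2=1, (4-4)^2=0, (12-2)^2=100, (3-10)^2=49, (6-6)^2=0, (10-3)^2=49, (1-12)^2=121, (8-8)^2=0, (9-9)^2=0, (7-7)^2=0, (11-11)^2=0
sum(d^2) = 320.
Step 3: rho = 1 - 6*320 / (12*(12^2 - 1)) = 1 - 1920/1716 = -0.118881.
Step 4: Under H0, t = rho * sqrt((n-2)/(1-rho^2)) = -0.3786 ~ t(10).
Step 5: Two-sided p-value from the t-distribution with 10 df = 0.712884.
Step 6: alpha = 0.1. fail to reject H0.

rho = -0.1189, p = 0.712884, fail to reject H0 at alpha = 0.1.


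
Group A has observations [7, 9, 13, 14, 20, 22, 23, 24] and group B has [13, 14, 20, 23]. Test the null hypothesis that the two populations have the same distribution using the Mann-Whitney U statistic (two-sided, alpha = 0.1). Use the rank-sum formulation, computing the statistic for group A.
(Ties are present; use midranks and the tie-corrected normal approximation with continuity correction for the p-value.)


Step 1: Combine and sort all 12 observations; assign midranks.
sorted (value, group): (7,X), (9,X), (13,X), (13,Y), (14,X), (14,Y), (20,X), (20,Y), (22,X), (23,X), (23,Y), (24,X)
ranks: 7->1, 9->2, 13->3.5, 13->3.5, 14->5.5, 14->5.5, 20->7.5, 20->7.5, 22->9, 23->10.5, 23->10.5, 24->12
Step 2: Rank sum for X: R1 = 1 + 2 + 3.5 + 5.5 + 7.5 + 9 + 10.5 + 12 = 51.
Step 3: U_X = R1 - n1(n1+1)/2 = 51 - 8*9/2 = 51 - 36 = 15.
       U_Y = n1*n2 - U_X = 32 - 15 = 17.
Step 4: Ties are present, so use the tie-corrected normal approximation (with continuity correction) for the p-value.
Step 5: p-value = 0.931847; compare to alpha = 0.1. fail to reject H0.

U_X = 15, p = 0.931847, fail to reject H0 at alpha = 0.1.


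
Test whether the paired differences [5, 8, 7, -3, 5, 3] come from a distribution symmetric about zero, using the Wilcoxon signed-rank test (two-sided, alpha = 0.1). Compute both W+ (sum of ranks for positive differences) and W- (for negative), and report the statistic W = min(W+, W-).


Step 1: Drop any zero differences (none here) and take |d_i|.
|d| = [5, 8, 7, 3, 5, 3]
Step 2: Midrank |d_i| (ties get averaged ranks).
ranks: |5|->3.5, |8|->6, |7|->5, |3|->1.5, |5|->3.5, |3|->1.5
Step 3: Attach original signs; sum ranks with positive sign and with negative sign.
W+ = 3.5 + 6 + 5 + 3.5 + 1.5 = 19.5
W- = 1.5 = 1.5
(Check: W+ + W- = 21 should equal n(n+1)/2 = 21.)
Step 4: Test statistic W = min(W+, W-) = 1.5.
Step 5: Ties in |d|, so use the tie-corrected normal approximation.
        E[W] = n(n+1)/4 = 6*7/4 = 10.5.
        Tie groups: |d|=3 (t=2), |d|=5 (t=2); sum(t^3 - t) = 12.
        Var[W] = n(n+1)(2n+1)/24 - sum(t^3-t)/48 = 546/24 - 12/48 = 22.5.
        z = (W - E[W]) / sqrt(Var[W]) = (1.5 - 10.5) / 4.7434 = -1.8974.
        Two-sided p = 2*Phi(z) = 0.057780.
Step 6: alpha = 0.1. reject H0.

W+ = 19.5, W- = 1.5, W = min = 1.5, p = 0.057780, reject H0.


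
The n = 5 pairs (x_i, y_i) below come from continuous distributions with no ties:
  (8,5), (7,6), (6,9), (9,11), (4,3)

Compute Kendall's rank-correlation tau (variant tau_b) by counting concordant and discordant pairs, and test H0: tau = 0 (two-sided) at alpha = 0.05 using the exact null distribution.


Step 1: Enumerate the 10 unordered pairs (i,j) with i<j and classify each by sign(x_j-x_i) * sign(y_j-y_i).
  (1,2):dx=-1,dy=+1->D; (1,3):dx=-2,dy=+4->D; (1,4):dx=+1,dy=+6->C; (1,5):dx=-4,dy=-2->C
  (2,3):dx=-1,dy=+3->D; (2,4):dx=+2,dy=+5->C; (2,5):dx=-3,dy=-3->C; (3,4):dx=+3,dy=+2->C
  (3,5):dx=-2,dy=-6->C; (4,5):dx=-5,dy=-8->C
Step 2: C = 7, D = 3, total pairs = 10.
Step 3: tau = (C - D)/(n(n-1)/2) = (7 - 3)/10 = 0.400000.
Step 4: Exact two-sided p-value (enumerate n! = 120 permutations of y under H0): p = 0.483333.
Step 5: alpha = 0.05. fail to reject H0.

tau_b = 0.4000 (C=7, D=3), p = 0.483333, fail to reject H0.


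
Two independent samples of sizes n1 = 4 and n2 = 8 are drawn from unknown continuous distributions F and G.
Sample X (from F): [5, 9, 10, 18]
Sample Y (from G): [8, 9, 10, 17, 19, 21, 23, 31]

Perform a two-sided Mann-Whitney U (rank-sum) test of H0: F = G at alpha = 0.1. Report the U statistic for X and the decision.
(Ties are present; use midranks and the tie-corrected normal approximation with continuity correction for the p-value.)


Step 1: Combine and sort all 12 observations; assign midranks.
sorted (value, group): (5,X), (8,Y), (9,X), (9,Y), (10,X), (10,Y), (17,Y), (18,X), (19,Y), (21,Y), (23,Y), (31,Y)
ranks: 5->1, 8->2, 9->3.5, 9->3.5, 10->5.5, 10->5.5, 17->7, 18->8, 19->9, 21->10, 23->11, 31->12
Step 2: Rank sum for X: R1 = 1 + 3.5 + 5.5 + 8 = 18.
Step 3: U_X = R1 - n1(n1+1)/2 = 18 - 4*5/2 = 18 - 10 = 8.
       U_Y = n1*n2 - U_X = 32 - 8 = 24.
Step 4: Ties are present, so use the tie-corrected normal approximation (with continuity correction) for the p-value.
Step 5: p-value = 0.201148; compare to alpha = 0.1. fail to reject H0.

U_X = 8, p = 0.201148, fail to reject H0 at alpha = 0.1.


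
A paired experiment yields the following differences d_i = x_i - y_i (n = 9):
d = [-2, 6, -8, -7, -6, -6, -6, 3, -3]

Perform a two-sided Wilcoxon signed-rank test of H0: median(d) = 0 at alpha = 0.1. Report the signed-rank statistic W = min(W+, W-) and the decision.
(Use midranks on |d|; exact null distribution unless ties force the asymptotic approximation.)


Step 1: Drop any zero differences (none here) and take |d_i|.
|d| = [2, 6, 8, 7, 6, 6, 6, 3, 3]
Step 2: Midrank |d_i| (ties get averaged ranks).
ranks: |2|->1, |6|->5.5, |8|->9, |7|->8, |6|->5.5, |6|->5.5, |6|->5.5, |3|->2.5, |3|->2.5
Step 3: Attach original signs; sum ranks with positive sign and with negative sign.
W+ = 5.5 + 2.5 = 8
W- = 1 + 9 + 8 + 5.5 + 5.5 + 5.5 + 2.5 = 37
(Check: W+ + W- = 45 should equal n(n+1)/2 = 45.)
Step 4: Test statistic W = min(W+, W-) = 8.
Step 5: Ties in |d|, so use the tie-corrected normal approximation.
        E[W] = n(n+1)/4 = 9*10/4 = 22.5.
        Tie groups: |d|=3 (t=2), |d|=6 (t=4); sum(t^3 - t) = 66.
        Var[W] = n(n+1)(2n+1)/24 - sum(t^3-t)/48 = 1710/24 - 66/48 = 69.875.
        z = (W - E[W]) / sqrt(Var[W]) = (8 - 22.5) / 8.3591 = -1.7346.
        Two-sided p = 2*Phi(z) = 0.082806.
Step 6: alpha = 0.1. reject H0.

W+ = 8, W- = 37, W = min = 8, p = 0.082806, reject H0.


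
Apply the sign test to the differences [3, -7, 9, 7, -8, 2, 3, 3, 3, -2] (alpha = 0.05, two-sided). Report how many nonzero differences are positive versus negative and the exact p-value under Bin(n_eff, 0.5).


Step 1: Discard zero differences. Original n = 10; n_eff = number of nonzero differences = 10.
Nonzero differences (with sign): +3, -7, +9, +7, -8, +2, +3, +3, +3, -2
Step 2: Count signs: positive = 7, negative = 3.
Step 3: Under H0: P(positive) = 0.5, so the number of positives S ~ Bin(10, 0.5).
Step 4: Two-sided exact p-value = sum of Bin(10,0.5) probabilities at or below the observed probability = 0.343750.
Step 5: alpha = 0.05. fail to reject H0.

n_eff = 10, pos = 7, neg = 3, p = 0.343750, fail to reject H0.


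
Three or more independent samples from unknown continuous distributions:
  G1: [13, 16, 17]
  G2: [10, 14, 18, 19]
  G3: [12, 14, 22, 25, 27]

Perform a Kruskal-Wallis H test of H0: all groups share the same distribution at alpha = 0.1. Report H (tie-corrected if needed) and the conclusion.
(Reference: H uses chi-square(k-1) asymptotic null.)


Step 1: Combine all N = 12 observations and assign midranks.
sorted (value, group, rank): (10,G2,1), (12,G3,2), (13,G1,3), (14,G2,4.5), (14,G3,4.5), (16,G1,6), (17,G1,7), (18,G2,8), (19,G2,9), (22,G3,10), (25,G3,11), (27,G3,12)
Step 2: Sum ranks within each group.
R_1 = 16 (n_1 = 3)
R_2 = 22.5 (n_2 = 4)
R_3 = 39.5 (n_3 = 5)
Step 3: H = 12/(N(N+1)) * sum(R_i^2/n_i) - 3(N+1)
     = 12/(12*13) * (16^2/3 + 22.5^2/4 + 39.5^2/5) - 3*13
     = 0.076923 * 523.946 - 39
     = 1.303526.
Step 4: Ties present; correction factor C = 1 - 6/(12^3 - 12) = 0.996503. Corrected H = 1.303526 / 0.996503 = 1.308099.
Step 5: Under H0, H ~ chi^2(2); p-value = 0.519936.
Step 6: alpha = 0.1. fail to reject H0.

H = 1.3081, df = 2, p = 0.519936, fail to reject H0.
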